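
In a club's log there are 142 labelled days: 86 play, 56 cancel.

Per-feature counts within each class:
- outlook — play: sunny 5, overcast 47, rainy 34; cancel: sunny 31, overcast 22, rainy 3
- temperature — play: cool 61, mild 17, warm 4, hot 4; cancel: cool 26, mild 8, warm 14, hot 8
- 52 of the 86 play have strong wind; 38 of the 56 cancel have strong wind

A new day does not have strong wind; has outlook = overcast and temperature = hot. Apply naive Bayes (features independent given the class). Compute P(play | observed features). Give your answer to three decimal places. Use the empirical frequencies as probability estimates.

0.461

play: (86/142) × (47/86) × (4/86) × (34/86) ≈ 0.00608627
cancel: (56/142) × (22/56) × (8/56) × (18/56) ≈ 0.00711411
P(play | x) = 0.00608627 / 0.01320038 ≈ 0.461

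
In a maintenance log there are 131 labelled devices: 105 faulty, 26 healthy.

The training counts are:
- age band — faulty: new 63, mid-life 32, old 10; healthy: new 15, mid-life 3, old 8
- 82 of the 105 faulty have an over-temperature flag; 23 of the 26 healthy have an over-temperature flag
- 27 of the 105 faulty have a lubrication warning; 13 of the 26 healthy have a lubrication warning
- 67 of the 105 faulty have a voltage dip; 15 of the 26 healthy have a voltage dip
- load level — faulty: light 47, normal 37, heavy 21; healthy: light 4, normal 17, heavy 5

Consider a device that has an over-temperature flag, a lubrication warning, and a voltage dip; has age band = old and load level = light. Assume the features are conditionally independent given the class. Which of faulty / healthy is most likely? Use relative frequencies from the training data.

faulty: (105/131) × (10/105) × (82/105) × (27/105) × (67/105) × (47/105) ≈ 0.00437846
healthy: (26/131) × (8/26) × (23/26) × (13/26) × (15/26) × (4/26) ≈ 0.00239744
Highest score → faulty.

faulty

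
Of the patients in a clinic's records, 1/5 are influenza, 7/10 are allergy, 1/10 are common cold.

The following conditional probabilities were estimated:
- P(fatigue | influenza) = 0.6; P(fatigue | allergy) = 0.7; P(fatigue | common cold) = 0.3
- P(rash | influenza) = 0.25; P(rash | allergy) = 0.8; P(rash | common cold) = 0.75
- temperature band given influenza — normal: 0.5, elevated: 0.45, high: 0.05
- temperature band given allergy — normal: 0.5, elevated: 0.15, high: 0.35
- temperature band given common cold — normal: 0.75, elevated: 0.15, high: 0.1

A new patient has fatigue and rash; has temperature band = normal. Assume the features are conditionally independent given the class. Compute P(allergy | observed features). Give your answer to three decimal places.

0.860

influenza: 0.2 × 0.6 × 0.25 × 0.5 = 0.015
allergy: 0.7 × 0.7 × 0.8 × 0.5 = 0.196
common cold: 0.1 × 0.3 × 0.75 × 0.75 = 0.016875
P(allergy | x) = 0.196 / 0.227875 ≈ 0.860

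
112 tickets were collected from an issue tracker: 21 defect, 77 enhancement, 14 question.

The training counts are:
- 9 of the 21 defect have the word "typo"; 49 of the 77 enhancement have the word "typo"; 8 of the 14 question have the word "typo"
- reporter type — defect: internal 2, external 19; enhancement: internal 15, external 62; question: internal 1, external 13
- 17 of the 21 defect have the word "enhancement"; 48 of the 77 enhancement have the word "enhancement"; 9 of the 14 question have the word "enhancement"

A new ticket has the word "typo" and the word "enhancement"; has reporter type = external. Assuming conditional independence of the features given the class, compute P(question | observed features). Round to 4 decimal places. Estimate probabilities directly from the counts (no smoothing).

defect: (21/112) × (9/21) × (19/21) × (17/21) ≈ 0.0588557
enhancement: (77/112) × (49/77) × (62/77) × (48/77) ≈ 0.219599
question: (14/112) × (8/14) × (13/14) × (9/14) ≈ 0.0426385
P(question | x) = 0.0426385 / 0.3210932 ≈ 0.1328

0.1328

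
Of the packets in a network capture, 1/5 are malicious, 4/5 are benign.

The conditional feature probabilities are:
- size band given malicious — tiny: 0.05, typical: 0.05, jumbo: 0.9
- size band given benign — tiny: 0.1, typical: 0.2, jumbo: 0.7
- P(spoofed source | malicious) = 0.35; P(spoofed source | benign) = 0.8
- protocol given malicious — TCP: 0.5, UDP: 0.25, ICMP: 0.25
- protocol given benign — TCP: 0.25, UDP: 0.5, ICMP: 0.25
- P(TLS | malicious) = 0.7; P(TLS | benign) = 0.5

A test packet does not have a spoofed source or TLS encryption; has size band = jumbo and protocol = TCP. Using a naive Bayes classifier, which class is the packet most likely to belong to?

malicious: 0.2 × 0.9 × (1−0.35) × 0.5 × (1−0.7) = 0.01755
benign: 0.8 × 0.7 × (1−0.8) × 0.25 × (1−0.5) = 0.014
Highest score → malicious.

malicious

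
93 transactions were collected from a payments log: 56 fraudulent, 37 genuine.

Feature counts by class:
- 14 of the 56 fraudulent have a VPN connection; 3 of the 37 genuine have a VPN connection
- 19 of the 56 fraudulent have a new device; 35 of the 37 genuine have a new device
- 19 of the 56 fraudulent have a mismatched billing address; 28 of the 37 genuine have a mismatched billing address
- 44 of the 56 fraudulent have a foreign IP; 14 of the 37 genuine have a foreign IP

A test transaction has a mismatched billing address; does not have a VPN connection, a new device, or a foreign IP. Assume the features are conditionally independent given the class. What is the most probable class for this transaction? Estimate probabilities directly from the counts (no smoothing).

fraudulent: (56/93) × (42/56) × (37/56) × (19/56) × (12/56) ≈ 0.021694
genuine: (37/93) × (34/37) × (2/37) × (28/37) × (23/37) ≈ 0.00929623
Highest score → fraudulent.

fraudulent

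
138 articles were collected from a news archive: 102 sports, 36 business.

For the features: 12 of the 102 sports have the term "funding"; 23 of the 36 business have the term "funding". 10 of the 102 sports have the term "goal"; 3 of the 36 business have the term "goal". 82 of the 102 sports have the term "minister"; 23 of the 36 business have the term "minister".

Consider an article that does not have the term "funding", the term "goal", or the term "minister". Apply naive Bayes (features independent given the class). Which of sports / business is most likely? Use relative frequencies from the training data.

sports: (102/138) × (90/102) × (92/102) × (20/102) ≈ 0.11534
business: (36/138) × (13/36) × (33/36) × (13/36) ≈ 0.0311829
Highest score → sports.

sports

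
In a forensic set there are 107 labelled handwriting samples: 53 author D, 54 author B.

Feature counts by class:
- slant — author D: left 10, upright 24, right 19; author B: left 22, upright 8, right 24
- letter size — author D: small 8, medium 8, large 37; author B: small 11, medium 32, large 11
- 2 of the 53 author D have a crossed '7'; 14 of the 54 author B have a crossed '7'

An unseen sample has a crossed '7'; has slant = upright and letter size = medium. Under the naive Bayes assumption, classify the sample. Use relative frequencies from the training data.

author D: (53/107) × (24/53) × (8/53) × (2/53) ≈ 0.0012776
author B: (54/107) × (8/54) × (32/54) × (14/54) ≈ 0.0114867
Highest score → author B.

author B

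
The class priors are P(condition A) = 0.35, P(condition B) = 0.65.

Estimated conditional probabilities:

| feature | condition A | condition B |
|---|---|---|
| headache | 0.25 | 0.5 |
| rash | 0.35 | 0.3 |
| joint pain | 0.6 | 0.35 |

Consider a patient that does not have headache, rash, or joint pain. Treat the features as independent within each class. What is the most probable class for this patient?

condition A: 0.35 × (1−0.25) × (1−0.35) × (1−0.6) = 0.06825
condition B: 0.65 × (1−0.5) × (1−0.3) × (1−0.35) = 0.147875
Highest score → condition B.

condition B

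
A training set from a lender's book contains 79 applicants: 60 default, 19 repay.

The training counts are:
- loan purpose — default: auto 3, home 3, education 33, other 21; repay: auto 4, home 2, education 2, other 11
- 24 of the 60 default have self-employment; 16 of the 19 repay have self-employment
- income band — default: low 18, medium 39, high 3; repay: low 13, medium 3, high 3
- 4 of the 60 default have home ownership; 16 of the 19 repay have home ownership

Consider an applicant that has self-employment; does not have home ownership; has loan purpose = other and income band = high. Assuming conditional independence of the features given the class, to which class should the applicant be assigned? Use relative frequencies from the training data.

default: (60/79) × (21/60) × (24/60) × (3/60) × (56/60) ≈ 0.00496203
repay: (19/79) × (11/19) × (16/19) × (3/19) × (3/19) ≈ 0.00292326
Highest score → default.

default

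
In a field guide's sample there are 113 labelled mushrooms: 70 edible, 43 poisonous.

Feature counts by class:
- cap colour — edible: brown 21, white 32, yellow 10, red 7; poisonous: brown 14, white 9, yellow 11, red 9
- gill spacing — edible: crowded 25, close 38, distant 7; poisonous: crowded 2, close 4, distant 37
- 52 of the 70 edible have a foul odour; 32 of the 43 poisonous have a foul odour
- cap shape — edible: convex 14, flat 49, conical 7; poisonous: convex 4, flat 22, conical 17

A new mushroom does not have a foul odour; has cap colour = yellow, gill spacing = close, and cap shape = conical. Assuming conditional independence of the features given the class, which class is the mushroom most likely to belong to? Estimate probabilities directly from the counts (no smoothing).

edible: (70/113) × (10/70) × (38/70) × (18/70) × (7/70) ≈ 0.00123533
poisonous: (43/113) × (11/43) × (4/43) × (11/43) × (17/43) ≈ 0.000915821
Highest score → edible.

edible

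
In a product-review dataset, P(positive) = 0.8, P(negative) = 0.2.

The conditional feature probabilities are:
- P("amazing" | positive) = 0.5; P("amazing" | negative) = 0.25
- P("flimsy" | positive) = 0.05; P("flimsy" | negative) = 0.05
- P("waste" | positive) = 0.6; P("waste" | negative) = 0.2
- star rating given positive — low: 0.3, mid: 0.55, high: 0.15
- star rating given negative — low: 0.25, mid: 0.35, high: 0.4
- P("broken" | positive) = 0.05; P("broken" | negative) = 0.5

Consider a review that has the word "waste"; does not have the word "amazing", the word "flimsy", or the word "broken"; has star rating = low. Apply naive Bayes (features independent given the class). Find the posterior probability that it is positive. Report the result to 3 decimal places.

0.948

positive: 0.8 × (1−0.5) × (1−0.05) × 0.6 × 0.3 × (1−0.05) = 0.06498
negative: 0.2 × (1−0.25) × (1−0.05) × 0.2 × 0.25 × (1−0.5) = 0.0035625
P(positive | x) = 0.06498 / 0.0685425 ≈ 0.948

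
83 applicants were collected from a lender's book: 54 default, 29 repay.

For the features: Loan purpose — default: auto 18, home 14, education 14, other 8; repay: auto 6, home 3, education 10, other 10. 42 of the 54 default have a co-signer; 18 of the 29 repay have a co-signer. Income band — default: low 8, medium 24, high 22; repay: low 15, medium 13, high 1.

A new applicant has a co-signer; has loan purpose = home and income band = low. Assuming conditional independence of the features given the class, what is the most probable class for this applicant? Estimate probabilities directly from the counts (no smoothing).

default

default: (54/83) × (14/54) × (42/54) × (8/54) ≈ 0.0194358
repay: (29/83) × (3/29) × (18/29) × (15/29) ≈ 0.0116041
Highest score → default.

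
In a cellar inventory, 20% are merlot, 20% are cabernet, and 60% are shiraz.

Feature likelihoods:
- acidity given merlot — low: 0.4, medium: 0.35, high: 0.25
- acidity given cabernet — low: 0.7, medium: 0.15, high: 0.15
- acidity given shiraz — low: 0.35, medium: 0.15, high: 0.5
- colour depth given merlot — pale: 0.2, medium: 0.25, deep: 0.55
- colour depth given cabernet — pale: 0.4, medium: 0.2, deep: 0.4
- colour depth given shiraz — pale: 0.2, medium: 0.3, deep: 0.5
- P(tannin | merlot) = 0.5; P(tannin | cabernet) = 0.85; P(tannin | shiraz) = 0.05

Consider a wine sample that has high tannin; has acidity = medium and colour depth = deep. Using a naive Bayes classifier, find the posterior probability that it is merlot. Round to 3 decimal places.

0.607

merlot: 0.2 × 0.35 × 0.55 × 0.5 = 0.01925
cabernet: 0.2 × 0.15 × 0.4 × 0.85 = 0.0102
shiraz: 0.6 × 0.15 × 0.5 × 0.05 = 0.00225
P(merlot | x) = 0.01925 / 0.0317 ≈ 0.607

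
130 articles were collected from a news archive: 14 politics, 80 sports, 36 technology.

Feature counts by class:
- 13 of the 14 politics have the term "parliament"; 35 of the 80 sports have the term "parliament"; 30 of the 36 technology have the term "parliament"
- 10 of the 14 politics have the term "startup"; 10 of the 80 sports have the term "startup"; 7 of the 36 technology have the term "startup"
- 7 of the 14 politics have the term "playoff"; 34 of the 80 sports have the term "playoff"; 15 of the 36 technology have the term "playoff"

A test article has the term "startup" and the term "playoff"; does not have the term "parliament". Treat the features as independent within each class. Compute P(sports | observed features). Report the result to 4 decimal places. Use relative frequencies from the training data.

0.7392

politics: (14/130) × (1/14) × (10/14) × (7/14) ≈ 0.00274725
sports: (80/130) × (45/80) × (10/80) × (34/80) ≈ 0.0183894
technology: (36/130) × (6/36) × (7/36) × (15/36) ≈ 0.00373932
P(sports | x) = 0.0183894 / 0.02487597 ≈ 0.7392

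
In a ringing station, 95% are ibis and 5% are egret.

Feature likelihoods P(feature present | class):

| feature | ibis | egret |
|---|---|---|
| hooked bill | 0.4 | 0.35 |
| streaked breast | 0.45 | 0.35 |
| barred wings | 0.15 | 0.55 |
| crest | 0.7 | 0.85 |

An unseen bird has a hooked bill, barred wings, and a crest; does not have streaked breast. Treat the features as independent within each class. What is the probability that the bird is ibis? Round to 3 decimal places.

ibis: 0.95 × 0.4 × (1−0.45) × 0.15 × 0.7 = 0.021945
egret: 0.05 × 0.35 × (1−0.35) × 0.55 × 0.85 = 0.0053178125
P(ibis | x) = 0.021945 / 0.0272628125 ≈ 0.805

0.805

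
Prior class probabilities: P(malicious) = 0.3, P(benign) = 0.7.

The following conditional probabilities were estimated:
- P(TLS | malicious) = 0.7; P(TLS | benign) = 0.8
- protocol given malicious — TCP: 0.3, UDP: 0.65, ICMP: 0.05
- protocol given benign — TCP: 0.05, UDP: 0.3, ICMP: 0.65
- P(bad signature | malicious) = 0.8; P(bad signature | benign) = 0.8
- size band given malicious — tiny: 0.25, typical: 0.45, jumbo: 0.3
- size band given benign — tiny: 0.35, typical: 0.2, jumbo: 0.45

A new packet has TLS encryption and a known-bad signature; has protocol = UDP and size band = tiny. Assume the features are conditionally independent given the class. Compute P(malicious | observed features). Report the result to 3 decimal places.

malicious: 0.3 × 0.7 × 0.65 × 0.8 × 0.25 = 0.0273
benign: 0.7 × 0.8 × 0.3 × 0.8 × 0.35 = 0.04704
P(malicious | x) = 0.0273 / 0.07434 ≈ 0.367

0.367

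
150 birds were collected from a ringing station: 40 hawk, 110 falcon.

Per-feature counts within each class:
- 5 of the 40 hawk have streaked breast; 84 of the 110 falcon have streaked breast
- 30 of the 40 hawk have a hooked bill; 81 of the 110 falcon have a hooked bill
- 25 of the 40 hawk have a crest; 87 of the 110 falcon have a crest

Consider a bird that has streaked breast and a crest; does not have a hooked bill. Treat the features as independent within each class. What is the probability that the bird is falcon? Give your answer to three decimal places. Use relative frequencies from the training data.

hawk: (40/150) × (5/40) × (10/40) × (25/40) ≈ 0.00520833
falcon: (110/150) × (84/110) × (29/110) × (87/110) ≈ 0.116767
P(falcon | x) = 0.116767 / 0.12197533 ≈ 0.957

0.957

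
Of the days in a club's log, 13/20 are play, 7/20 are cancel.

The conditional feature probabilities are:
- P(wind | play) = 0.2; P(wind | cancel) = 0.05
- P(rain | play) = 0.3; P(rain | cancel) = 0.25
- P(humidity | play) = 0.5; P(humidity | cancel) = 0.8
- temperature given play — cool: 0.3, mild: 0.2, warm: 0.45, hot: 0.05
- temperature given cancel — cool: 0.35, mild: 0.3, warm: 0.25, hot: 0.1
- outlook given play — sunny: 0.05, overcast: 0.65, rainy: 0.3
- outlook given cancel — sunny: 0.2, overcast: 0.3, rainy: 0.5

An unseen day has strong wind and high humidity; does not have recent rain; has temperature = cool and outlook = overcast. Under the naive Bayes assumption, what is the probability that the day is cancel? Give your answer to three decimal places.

0.111

play: 0.65 × 0.2 × (1−0.3) × 0.5 × 0.3 × 0.65 = 0.0088725
cancel: 0.35 × 0.05 × (1−0.25) × 0.8 × 0.35 × 0.3 = 0.0011025
P(cancel | x) = 0.0011025 / 0.009975 ≈ 0.111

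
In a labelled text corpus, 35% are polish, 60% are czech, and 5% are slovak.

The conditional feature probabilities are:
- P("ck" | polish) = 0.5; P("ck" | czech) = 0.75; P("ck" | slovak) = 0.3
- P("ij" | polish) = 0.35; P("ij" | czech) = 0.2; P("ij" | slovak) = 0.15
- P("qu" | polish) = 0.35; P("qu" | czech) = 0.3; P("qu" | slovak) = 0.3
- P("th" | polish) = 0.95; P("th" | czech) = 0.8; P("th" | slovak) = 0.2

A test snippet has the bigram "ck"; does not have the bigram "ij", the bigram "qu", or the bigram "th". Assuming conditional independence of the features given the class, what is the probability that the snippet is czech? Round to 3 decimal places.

polish: 0.35 × 0.5 × (1−0.35) × (1−0.35) × (1−0.95) = 0.003696875
czech: 0.6 × 0.75 × (1−0.2) × (1−0.3) × (1−0.8) = 0.0504
slovak: 0.05 × 0.3 × (1−0.15) × (1−0.3) × (1−0.2) = 0.00714
P(czech | x) = 0.0504 / 0.061236875 ≈ 0.823

0.823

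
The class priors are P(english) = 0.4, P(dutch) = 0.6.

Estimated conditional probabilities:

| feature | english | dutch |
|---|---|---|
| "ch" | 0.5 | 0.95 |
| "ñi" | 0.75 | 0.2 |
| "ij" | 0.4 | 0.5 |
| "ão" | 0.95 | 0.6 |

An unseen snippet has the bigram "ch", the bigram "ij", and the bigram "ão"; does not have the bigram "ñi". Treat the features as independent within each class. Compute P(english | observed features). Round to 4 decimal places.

english: 0.4 × 0.5 × (1−0.75) × 0.4 × 0.95 = 0.019
dutch: 0.6 × 0.95 × (1−0.2) × 0.5 × 0.6 = 0.1368
P(english | x) = 0.019 / 0.1558 ≈ 0.1220

0.1220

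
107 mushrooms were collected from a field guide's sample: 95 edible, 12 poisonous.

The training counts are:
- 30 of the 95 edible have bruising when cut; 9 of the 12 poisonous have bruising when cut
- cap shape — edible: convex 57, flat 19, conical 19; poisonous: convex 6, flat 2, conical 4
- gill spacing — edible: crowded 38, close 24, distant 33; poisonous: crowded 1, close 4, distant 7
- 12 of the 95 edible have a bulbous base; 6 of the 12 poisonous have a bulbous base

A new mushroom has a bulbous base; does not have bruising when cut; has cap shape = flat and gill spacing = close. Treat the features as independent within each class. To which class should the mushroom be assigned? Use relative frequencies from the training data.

edible: (95/107) × (65/95) × (19/95) × (24/95) × (12/95) ≈ 0.00387708
poisonous: (12/107) × (3/12) × (2/12) × (4/12) × (6/12) ≈ 0.000778816
Highest score → edible.

edible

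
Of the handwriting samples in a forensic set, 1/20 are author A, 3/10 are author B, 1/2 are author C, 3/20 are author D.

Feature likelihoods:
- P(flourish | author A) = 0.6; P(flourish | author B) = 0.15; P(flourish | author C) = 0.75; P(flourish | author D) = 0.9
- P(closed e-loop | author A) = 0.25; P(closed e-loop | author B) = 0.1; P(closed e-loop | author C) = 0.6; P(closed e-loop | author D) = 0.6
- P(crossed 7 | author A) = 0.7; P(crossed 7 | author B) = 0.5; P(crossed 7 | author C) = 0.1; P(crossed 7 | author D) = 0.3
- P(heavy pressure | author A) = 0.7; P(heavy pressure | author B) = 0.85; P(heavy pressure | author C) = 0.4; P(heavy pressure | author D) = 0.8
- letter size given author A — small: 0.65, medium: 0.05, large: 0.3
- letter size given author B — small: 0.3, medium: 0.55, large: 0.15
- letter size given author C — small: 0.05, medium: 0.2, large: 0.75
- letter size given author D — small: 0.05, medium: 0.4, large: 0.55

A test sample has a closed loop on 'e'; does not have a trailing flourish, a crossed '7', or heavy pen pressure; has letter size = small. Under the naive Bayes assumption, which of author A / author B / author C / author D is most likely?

author C

author A: 0.05 × (1−0.6) × 0.25 × (1−0.7) × (1−0.7) × 0.65 = 0.0002925
author B: 0.3 × (1−0.15) × 0.1 × (1−0.5) × (1−0.85) × 0.3 = 0.00057375
author C: 0.5 × (1−0.75) × 0.6 × (1−0.1) × (1−0.4) × 0.05 = 0.002025
author D: 0.15 × (1−0.9) × 0.6 × (1−0.3) × (1−0.8) × 0.05 = 0.000063
Highest score → author C.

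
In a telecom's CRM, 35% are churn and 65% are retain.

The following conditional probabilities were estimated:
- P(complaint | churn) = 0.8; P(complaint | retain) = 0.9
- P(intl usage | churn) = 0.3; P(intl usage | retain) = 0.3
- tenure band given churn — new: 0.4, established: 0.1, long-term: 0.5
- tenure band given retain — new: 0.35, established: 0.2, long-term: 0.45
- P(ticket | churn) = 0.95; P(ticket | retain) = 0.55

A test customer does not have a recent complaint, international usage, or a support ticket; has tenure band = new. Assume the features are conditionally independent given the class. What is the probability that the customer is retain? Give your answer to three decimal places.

0.880

churn: 0.35 × (1−0.8) × (1−0.3) × 0.4 × (1−0.95) = 0.00098
retain: 0.65 × (1−0.9) × (1−0.3) × 0.35 × (1−0.55) = 0.00716625
P(retain | x) = 0.00716625 / 0.00814625 ≈ 0.880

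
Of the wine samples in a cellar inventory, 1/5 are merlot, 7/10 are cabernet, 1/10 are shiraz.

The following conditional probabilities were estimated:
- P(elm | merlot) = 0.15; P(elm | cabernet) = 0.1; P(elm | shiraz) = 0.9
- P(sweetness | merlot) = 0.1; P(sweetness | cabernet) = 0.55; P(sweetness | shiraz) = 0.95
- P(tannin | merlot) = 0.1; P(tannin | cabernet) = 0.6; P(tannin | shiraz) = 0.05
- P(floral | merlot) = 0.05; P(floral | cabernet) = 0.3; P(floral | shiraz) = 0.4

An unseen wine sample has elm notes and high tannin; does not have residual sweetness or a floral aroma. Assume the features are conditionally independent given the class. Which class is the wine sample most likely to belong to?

merlot: 0.2 × 0.15 × (1−0.1) × 0.1 × (1−0.05) = 0.002565
cabernet: 0.7 × 0.1 × (1−0.55) × 0.6 × (1−0.3) = 0.01323
shiraz: 0.1 × 0.9 × (1−0.95) × 0.05 × (1−0.4) = 0.000135
Highest score → cabernet.

cabernet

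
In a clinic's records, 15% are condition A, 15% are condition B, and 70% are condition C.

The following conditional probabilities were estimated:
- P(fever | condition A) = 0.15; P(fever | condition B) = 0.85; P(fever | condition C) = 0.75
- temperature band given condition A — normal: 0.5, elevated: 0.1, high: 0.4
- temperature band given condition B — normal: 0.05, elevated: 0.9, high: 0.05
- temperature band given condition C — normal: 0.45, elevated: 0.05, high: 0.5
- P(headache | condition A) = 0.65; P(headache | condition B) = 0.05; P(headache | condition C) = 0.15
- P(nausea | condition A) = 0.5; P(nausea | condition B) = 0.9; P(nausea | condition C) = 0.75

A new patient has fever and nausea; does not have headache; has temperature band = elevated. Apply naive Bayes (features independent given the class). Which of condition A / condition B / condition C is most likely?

condition A: 0.15 × 0.15 × 0.1 × (1−0.65) × 0.5 = 0.00039375
condition B: 0.15 × 0.85 × 0.9 × (1−0.05) × 0.9 = 0.09811125
condition C: 0.7 × 0.75 × 0.05 × (1−0.15) × 0.75 = 0.016734375
Highest score → condition B.

condition B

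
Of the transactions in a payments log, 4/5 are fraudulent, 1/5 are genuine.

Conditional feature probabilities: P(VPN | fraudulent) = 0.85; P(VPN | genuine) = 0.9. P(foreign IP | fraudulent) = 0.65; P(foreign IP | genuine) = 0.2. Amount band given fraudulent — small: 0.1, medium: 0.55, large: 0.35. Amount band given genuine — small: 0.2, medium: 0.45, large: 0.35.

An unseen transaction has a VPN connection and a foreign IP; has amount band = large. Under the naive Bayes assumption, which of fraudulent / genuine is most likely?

fraudulent

fraudulent: 0.8 × 0.85 × 0.65 × 0.35 = 0.1547
genuine: 0.2 × 0.9 × 0.2 × 0.35 = 0.0126
Highest score → fraudulent.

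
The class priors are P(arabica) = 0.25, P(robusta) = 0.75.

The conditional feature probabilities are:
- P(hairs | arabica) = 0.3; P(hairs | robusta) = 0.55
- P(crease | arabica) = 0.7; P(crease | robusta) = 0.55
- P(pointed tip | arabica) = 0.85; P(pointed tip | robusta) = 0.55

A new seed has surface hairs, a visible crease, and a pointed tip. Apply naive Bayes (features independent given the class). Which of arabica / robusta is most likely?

robusta

arabica: 0.25 × 0.3 × 0.7 × 0.85 = 0.044625
robusta: 0.75 × 0.55 × 0.55 × 0.55 = 0.12478125
Highest score → robusta.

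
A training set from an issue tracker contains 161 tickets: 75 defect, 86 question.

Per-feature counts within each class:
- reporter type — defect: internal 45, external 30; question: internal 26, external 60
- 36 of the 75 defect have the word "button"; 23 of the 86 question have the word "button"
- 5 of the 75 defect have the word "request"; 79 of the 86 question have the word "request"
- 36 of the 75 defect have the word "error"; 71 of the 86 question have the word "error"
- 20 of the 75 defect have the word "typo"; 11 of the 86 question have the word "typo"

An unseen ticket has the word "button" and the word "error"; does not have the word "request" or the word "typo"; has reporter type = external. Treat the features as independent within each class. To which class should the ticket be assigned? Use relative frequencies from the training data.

defect: (75/161) × (30/75) × (36/75) × (70/75) × (36/75) × (55/75) ≈ 0.0293843
question: (86/161) × (60/86) × (23/86) × (7/86) × (71/86) × (75/86) ≈ 0.00584086
Highest score → defect.

defect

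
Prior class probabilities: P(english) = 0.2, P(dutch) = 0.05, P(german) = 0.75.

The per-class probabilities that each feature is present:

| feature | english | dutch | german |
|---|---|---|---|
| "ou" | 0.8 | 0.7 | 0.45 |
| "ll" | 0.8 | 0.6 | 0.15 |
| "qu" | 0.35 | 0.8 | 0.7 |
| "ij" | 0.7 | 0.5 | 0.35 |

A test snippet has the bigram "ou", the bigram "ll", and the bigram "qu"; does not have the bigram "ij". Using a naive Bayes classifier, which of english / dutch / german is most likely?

german

english: 0.2 × 0.8 × 0.8 × 0.35 × (1−0.7) = 0.01344
dutch: 0.05 × 0.7 × 0.6 × 0.8 × (1−0.5) = 0.0084
german: 0.75 × 0.45 × 0.15 × 0.7 × (1−0.35) = 0.023034375
Highest score → german.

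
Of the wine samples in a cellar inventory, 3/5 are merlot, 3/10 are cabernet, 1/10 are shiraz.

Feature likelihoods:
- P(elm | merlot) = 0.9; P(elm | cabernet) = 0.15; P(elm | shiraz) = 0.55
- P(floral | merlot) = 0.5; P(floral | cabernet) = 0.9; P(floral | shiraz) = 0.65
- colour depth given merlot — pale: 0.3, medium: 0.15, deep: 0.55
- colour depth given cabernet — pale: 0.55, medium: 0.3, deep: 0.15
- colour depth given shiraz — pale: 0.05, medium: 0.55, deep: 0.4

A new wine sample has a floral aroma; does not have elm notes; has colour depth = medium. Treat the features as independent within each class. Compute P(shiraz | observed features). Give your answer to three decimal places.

0.180

merlot: 0.6 × (1−0.9) × 0.5 × 0.15 = 0.0045
cabernet: 0.3 × (1−0.15) × 0.9 × 0.3 = 0.06885
shiraz: 0.1 × (1−0.55) × 0.65 × 0.55 = 0.0160875
P(shiraz | x) = 0.0160875 / 0.0894375 ≈ 0.180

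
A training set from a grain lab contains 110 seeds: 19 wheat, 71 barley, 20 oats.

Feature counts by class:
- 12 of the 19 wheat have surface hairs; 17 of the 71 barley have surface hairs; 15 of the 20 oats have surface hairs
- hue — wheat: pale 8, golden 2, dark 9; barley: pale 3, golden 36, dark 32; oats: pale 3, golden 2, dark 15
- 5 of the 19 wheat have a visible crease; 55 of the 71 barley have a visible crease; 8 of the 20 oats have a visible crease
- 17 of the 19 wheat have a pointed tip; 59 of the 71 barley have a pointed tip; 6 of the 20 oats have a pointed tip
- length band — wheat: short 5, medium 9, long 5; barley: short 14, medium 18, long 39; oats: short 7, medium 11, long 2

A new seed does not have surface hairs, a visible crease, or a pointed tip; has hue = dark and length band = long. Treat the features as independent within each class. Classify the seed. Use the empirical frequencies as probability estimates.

barley

wheat: (19/110) × (7/19) × (9/19) × (14/19) × (2/19) × (5/19) ≈ 0.000615264
barley: (71/110) × (54/71) × (32/71) × (16/71) × (12/71) × (39/71) ≈ 0.00462896
oats: (20/110) × (5/20) × (15/20) × (12/20) × (14/20) × (2/20) ≈ 0.00143182
Highest score → barley.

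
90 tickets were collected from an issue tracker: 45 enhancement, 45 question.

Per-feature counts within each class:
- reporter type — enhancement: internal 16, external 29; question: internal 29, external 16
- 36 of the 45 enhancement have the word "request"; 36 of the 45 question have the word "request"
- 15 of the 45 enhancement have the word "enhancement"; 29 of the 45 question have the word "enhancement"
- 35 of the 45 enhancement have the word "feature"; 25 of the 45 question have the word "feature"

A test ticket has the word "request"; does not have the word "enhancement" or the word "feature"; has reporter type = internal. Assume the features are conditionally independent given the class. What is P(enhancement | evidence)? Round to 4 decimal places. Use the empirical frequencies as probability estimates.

0.3409

enhancement: (45/90) × (16/45) × (36/45) × (30/45) × (10/45) ≈ 0.02107
question: (45/90) × (29/45) × (36/45) × (16/45) × (20/45) ≈ 0.0407353
P(enhancement | x) = 0.02107 / 0.0618053 ≈ 0.3409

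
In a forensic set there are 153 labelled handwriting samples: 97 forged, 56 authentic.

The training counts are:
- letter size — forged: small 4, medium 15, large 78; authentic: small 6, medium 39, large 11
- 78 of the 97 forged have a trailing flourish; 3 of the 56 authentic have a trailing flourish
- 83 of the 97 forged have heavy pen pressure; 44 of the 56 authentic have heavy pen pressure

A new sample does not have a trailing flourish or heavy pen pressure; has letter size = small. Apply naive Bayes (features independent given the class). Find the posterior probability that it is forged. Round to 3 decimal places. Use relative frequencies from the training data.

forged: (97/153) × (4/97) × (19/97) × (14/97) ≈ 0.000739106
authentic: (56/153) × (6/56) × (53/56) × (12/56) ≈ 0.00795318
P(forged | x) = 0.000739106 / 0.008692286 ≈ 0.085

0.085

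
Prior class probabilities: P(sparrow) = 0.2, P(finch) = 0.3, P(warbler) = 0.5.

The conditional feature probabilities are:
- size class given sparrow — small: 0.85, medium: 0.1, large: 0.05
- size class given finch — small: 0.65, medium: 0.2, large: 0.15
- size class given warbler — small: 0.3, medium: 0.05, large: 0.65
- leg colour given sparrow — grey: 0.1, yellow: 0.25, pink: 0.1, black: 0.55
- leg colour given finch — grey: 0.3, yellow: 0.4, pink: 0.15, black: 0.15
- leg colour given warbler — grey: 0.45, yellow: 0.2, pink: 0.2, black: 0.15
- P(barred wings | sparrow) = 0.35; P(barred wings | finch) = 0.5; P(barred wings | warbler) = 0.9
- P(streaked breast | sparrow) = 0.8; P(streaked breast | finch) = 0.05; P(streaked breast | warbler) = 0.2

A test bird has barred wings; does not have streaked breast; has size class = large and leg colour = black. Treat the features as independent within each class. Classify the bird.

sparrow: 0.2 × 0.05 × 0.55 × 0.35 × (1−0.8) = 0.000385
finch: 0.3 × 0.15 × 0.15 × 0.5 × (1−0.05) = 0.00320625
warbler: 0.5 × 0.65 × 0.15 × 0.9 × (1−0.2) = 0.0351
Highest score → warbler.

warbler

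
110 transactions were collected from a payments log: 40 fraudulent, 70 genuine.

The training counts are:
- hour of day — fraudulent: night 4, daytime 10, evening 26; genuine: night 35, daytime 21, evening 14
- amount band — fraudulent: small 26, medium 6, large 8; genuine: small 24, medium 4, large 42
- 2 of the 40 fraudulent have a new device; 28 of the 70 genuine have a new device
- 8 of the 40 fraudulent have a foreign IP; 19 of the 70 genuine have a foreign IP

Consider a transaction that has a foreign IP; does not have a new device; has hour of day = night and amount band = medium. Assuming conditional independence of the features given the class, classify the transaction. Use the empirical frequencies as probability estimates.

fraudulent: (40/110) × (4/40) × (6/40) × (38/40) × (8/40) ≈ 0.00103636
genuine: (70/110) × (35/70) × (4/70) × (42/70) × (19/70) ≈ 0.00296104
Highest score → genuine.

genuine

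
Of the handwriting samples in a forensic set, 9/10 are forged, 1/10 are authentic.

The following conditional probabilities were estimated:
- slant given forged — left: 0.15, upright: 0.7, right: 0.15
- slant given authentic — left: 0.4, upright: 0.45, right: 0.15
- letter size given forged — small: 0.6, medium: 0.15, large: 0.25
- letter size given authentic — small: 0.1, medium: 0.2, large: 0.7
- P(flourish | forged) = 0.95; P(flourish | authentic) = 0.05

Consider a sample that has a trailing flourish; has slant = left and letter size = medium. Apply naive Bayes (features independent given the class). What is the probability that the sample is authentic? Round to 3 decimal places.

0.020

forged: 0.9 × 0.15 × 0.15 × 0.95 = 0.0192375
authentic: 0.1 × 0.4 × 0.2 × 0.05 = 0.0004
P(authentic | x) = 0.0004 / 0.0196375 ≈ 0.020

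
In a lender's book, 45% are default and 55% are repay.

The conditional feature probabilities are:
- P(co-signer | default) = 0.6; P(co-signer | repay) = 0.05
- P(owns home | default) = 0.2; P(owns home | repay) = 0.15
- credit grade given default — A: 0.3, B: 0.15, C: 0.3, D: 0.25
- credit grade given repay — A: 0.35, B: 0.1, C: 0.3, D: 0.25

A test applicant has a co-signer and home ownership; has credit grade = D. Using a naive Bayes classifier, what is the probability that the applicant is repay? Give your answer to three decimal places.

default: 0.45 × 0.6 × 0.2 × 0.25 = 0.0135
repay: 0.55 × 0.05 × 0.15 × 0.25 = 0.00103125
P(repay | x) = 0.00103125 / 0.01453125 ≈ 0.071

0.071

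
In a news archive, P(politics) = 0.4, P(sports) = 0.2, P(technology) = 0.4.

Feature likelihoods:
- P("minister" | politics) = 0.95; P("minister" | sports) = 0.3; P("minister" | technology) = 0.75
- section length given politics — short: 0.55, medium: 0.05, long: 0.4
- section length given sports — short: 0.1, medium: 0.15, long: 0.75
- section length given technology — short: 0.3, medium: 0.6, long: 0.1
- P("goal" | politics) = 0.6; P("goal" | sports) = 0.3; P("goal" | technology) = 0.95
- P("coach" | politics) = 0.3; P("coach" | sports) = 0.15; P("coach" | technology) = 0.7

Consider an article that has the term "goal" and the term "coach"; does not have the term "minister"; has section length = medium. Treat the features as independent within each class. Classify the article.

technology

politics: 0.4 × (1−0.95) × 0.05 × 0.6 × 0.3 = 0.00018
sports: 0.2 × (1−0.3) × 0.15 × 0.3 × 0.15 = 0.000945
technology: 0.4 × (1−0.75) × 0.6 × 0.95 × 0.7 = 0.0399
Highest score → technology.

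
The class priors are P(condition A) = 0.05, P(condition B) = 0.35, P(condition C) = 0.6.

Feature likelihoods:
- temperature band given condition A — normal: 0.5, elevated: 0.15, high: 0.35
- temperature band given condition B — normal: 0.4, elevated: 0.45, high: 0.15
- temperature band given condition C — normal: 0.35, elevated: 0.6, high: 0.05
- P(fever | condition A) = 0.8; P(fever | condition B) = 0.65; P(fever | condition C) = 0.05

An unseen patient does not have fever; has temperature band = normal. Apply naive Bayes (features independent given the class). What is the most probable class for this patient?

condition C

condition A: 0.05 × 0.5 × (1−0.8) = 0.005
condition B: 0.35 × 0.4 × (1−0.65) = 0.049
condition C: 0.6 × 0.35 × (1−0.05) = 0.1995
Highest score → condition C.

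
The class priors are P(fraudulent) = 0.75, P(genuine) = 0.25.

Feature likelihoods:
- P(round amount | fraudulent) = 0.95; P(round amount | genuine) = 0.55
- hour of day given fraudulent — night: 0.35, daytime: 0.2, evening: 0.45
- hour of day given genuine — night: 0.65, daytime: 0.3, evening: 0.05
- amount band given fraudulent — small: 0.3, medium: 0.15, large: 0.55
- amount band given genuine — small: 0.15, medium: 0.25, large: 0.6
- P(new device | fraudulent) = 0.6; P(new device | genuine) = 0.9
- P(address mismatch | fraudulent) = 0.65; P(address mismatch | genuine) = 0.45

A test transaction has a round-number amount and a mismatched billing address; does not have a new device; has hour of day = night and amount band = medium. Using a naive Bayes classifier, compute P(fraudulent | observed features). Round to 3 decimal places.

0.906

fraudulent: 0.75 × 0.95 × 0.35 × 0.15 × (1−0.6) × 0.65 = 0.009725625
genuine: 0.25 × 0.55 × 0.65 × 0.25 × (1−0.9) × 0.45 = 0.00100546875
P(fraudulent | x) = 0.009725625 / 0.01073109375 ≈ 0.906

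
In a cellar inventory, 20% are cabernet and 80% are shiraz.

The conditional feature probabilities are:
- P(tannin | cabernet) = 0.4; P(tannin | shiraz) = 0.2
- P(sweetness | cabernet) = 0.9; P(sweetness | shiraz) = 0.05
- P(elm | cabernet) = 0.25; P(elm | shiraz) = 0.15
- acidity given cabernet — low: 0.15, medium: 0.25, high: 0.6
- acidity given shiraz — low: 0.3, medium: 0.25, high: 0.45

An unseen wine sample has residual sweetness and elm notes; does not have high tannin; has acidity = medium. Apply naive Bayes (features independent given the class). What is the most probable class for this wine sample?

cabernet

cabernet: 0.2 × (1−0.4) × 0.9 × 0.25 × 0.25 = 0.00675
shiraz: 0.8 × (1−0.2) × 0.05 × 0.15 × 0.25 = 0.0012
Highest score → cabernet.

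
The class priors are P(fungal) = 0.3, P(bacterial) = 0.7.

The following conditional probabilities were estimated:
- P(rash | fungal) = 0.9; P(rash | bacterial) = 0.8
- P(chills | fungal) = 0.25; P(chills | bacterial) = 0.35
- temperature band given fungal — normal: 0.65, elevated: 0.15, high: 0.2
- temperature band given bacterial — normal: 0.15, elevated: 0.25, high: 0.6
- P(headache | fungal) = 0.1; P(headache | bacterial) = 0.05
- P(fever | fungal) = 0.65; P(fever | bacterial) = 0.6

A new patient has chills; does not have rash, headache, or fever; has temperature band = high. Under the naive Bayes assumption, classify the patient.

bacterial

fungal: 0.3 × (1−0.9) × 0.25 × 0.2 × (1−0.1) × (1−0.65) = 0.0004725
bacterial: 0.7 × (1−0.8) × 0.35 × 0.6 × (1−0.05) × (1−0.6) = 0.011172
Highest score → bacterial.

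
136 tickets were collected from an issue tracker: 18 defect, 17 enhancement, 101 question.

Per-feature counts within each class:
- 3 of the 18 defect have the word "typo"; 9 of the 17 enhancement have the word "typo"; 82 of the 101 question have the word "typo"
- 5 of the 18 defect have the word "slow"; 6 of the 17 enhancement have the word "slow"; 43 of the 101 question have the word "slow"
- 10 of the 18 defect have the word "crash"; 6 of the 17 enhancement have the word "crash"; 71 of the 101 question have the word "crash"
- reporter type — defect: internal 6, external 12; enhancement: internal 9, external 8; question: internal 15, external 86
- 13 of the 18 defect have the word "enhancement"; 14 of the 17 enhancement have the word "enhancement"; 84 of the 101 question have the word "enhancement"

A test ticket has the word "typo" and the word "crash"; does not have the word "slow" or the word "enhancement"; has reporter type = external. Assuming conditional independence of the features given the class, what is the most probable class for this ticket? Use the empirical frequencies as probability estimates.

question

defect: (18/136) × (3/18) × (13/18) × (10/18) × (12/18) × (5/18) ≈ 0.00163903
enhancement: (17/136) × (9/17) × (11/17) × (6/17) × (8/17) × (3/17) ≈ 0.00125506
question: (101/136) × (82/101) × (58/101) × (71/101) × (86/101) × (17/101) ≈ 0.0348837
Highest score → question.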